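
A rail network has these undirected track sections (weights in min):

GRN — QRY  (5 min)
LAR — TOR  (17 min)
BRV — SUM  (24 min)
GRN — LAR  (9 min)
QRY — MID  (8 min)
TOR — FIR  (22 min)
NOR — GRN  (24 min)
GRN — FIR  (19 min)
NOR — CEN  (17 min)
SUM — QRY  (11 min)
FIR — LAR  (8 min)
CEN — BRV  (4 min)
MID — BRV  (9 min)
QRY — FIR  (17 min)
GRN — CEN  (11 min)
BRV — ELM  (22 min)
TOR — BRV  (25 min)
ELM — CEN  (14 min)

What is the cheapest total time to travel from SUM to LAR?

Running Dijkstra from SUM:
SUM: 0
QRY: 11  (via SUM)
GRN: 16  (via QRY)
MID: 19  (via QRY)
BRV: 24  (via SUM)
LAR: 25  (via GRN)
Shortest route: SUM → QRY → GRN → LAR = 25 min.

25 min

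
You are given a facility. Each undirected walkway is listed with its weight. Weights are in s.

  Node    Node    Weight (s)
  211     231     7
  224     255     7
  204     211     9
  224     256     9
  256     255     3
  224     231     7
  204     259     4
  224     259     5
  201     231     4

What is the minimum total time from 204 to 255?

16 s

Running Dijkstra from 204:
204: 0
259: 4  (via 204)
211: 9  (via 204)
224: 9  (via 259)
255: 16  (via 224)
Shortest route: 204–259–224–255 = 16 s.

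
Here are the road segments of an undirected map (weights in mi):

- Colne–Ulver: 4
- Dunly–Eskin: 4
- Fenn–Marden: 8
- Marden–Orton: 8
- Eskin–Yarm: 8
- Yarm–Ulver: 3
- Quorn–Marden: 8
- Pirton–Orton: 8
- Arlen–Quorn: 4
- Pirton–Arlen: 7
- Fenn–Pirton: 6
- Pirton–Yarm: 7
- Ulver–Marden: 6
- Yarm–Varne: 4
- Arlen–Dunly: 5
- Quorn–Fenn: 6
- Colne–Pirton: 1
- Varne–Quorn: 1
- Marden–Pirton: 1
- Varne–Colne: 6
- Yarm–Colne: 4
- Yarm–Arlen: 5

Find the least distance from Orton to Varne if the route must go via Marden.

16 mi

Best Orton to Marden: Orton–Marden costing 8
Shortest Marden→Varne: Marden–Pirton–Colne–Varne = 8
Total via Marden: 8 + 8 = 16 mi.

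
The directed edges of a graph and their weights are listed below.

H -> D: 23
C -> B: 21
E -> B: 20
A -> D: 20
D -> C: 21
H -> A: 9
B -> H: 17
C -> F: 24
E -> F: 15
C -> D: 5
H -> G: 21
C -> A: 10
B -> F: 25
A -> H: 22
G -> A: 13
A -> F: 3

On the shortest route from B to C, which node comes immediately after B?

H

Enumerating some paths:
B → H → G → A → D → C: 17+21+13+20+21 = 92
B → H → D → C: 17+23+21 = 61
B → H → A → D → C: 17+9+20+21 = 67
Cheapest is B → H → D → C at 61.
So from B the first move is to H.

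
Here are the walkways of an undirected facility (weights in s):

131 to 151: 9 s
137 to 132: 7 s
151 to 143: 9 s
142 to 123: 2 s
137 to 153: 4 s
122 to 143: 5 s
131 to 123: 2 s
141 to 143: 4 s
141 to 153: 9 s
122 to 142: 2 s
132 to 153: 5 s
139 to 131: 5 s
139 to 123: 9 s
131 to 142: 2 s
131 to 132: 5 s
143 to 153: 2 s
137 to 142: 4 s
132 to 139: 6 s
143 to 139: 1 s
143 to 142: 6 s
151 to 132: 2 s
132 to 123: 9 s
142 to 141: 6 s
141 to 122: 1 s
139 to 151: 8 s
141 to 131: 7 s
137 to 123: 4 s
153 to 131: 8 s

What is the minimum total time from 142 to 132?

7 s

Compare a few routes:
142 - 123 - 132: 2+9 = 11
142 - 123 - 131 - 132: 2+2+5 = 9
142 - 131 - 132: 2+5 = 7
The minimum is 7 s via 142 - 131 - 132.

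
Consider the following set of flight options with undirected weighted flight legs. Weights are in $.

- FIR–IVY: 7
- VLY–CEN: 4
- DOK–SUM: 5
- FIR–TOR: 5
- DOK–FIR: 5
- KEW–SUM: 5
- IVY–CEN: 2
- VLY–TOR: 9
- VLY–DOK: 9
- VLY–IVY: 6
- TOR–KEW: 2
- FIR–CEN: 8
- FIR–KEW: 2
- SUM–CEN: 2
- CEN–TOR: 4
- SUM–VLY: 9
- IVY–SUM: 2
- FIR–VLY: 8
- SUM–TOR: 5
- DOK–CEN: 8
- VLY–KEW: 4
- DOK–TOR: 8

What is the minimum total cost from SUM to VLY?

Compare a few routes:
SUM - IVY - VLY: 2+6 = 8
SUM - KEW - VLY: 5+4 = 9
SUM - IVY - CEN - VLY: 2+2+4 = 8
SUM - CEN - VLY: 2+4 = 6
The minimum is $6 via SUM - CEN - VLY.

$6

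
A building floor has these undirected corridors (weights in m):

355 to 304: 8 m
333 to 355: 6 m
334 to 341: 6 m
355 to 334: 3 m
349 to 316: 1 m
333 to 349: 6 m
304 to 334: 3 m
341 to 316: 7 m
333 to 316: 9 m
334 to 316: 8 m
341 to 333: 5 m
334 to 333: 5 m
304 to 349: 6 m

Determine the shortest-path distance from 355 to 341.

Settle nodes by increasing distance from 355:
355: 0
334: 3  (via 355)
333: 6  (via 355)
304: 6  (via 334)
341: 9  (via 334)
Shortest route: 355 → 334 → 341 = 9 m.

9 m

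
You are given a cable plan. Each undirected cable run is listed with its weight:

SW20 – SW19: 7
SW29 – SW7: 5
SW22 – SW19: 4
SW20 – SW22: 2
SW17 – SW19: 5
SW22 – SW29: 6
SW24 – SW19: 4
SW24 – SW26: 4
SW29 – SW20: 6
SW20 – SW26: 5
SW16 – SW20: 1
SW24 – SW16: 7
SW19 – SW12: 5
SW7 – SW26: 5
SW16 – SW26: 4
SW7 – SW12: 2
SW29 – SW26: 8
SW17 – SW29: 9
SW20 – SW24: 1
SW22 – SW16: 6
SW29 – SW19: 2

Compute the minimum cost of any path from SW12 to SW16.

11

Settle nodes by increasing distance from SW12:
SW12: 0
SW7: 2  (via SW12)
SW19: 5  (via SW12)
SW29: 7  (via SW7)
SW26: 7  (via SW7)
SW22: 9  (via SW19)
SW24: 9  (via SW19)
SW17: 10  (via SW19)
SW20: 10  (via SW24)
SW16: 11  (via SW26)
Shortest route: SW12–SW7–SW26–SW16 = 11.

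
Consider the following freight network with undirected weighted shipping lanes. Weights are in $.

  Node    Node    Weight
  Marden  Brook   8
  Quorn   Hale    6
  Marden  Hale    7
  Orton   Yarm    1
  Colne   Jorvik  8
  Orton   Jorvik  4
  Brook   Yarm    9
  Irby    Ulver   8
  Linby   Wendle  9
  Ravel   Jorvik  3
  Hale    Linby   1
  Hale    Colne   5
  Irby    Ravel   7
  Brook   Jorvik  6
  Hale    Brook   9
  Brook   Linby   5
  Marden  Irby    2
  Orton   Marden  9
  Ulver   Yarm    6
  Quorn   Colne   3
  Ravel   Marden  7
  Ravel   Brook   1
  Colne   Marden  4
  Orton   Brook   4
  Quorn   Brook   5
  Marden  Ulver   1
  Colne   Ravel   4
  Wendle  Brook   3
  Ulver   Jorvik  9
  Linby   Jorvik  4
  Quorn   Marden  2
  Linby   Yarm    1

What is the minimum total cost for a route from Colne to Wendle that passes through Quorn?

Best Colne to Quorn: Colne–Quorn costing 3
Best Quorn to Wendle: Quorn–Brook–Wendle costing 8
Total via Quorn: 3 + 8 = $11.

$11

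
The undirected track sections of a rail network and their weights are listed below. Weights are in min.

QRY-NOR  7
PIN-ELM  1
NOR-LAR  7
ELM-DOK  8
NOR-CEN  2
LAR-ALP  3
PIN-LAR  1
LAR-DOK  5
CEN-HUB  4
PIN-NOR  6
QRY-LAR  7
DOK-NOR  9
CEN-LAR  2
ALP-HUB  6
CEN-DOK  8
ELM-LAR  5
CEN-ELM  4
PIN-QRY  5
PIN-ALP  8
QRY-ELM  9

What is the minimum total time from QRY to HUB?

Compare a few routes:
QRY - NOR - CEN - HUB: 7+2+4 = 13
QRY - PIN - LAR - CEN - HUB: 5+1+2+4 = 12
QRY - LAR - CEN - HUB: 7+2+4 = 13
QRY - PIN - ELM - CEN - HUB: 5+1+4+4 = 14
Cheapest is QRY - PIN - LAR - CEN - HUB at 12 min.

12 min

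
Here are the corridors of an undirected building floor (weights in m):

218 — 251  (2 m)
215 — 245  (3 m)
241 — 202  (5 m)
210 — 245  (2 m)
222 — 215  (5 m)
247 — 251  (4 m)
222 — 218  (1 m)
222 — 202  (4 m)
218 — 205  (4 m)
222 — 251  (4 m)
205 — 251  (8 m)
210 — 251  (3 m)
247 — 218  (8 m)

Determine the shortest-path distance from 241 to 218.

10 m

Compare a few routes:
241 → 202 → 222 → 218: 5+4+1 = 10
241 → 202 → 222 → 215 → 245 → 210 → 251 → 218: 5+4+5+3+2+3+2 = 24
241 → 202 → 222 → 251 → 218: 5+4+4+2 = 15
241 → 202 → 222 → 251 → 247 → 218: 5+4+4+4+8 = 25
The minimum is 10 m via 241 → 202 → 222 → 218.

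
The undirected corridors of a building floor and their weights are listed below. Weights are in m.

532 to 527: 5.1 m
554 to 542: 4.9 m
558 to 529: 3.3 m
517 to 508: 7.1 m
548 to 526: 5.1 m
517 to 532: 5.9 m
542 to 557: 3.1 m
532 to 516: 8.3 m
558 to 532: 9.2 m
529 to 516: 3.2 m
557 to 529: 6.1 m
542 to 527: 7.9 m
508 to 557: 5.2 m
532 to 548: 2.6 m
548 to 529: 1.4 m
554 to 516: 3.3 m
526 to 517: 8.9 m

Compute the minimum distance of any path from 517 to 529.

Candidate routes:
517 → 532 → 516 → 529: 5.9+8.3+3.2 = 17.4
517 → 526 → 548 → 529: 8.9+5.1+1.4 = 15.4
517 → 532 → 548 → 529: 5.9+2.6+1.4 = 9.9
The minimum is 9.9 m via 517 → 532 → 548 → 529.

9.9 m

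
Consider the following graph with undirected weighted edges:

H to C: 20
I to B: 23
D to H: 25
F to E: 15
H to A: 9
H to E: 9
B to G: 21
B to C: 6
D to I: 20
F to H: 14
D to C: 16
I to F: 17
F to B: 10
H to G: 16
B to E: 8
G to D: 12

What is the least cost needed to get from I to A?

Candidate routes:
I–B–E–H–A: 23+8+9+9 = 49
I–F–H–A: 17+14+9 = 40
Cheapest is I–F–H–A at 40.

40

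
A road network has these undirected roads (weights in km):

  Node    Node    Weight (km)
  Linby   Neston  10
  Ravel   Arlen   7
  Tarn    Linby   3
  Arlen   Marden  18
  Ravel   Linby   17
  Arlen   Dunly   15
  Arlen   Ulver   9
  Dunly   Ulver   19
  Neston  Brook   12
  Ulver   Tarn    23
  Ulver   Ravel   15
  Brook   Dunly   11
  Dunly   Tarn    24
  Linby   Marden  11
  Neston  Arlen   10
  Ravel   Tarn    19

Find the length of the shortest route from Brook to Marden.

33 km

Enumerating some paths:
Brook–Dunly–Arlen–Marden: 11+15+18 = 44
Brook–Neston–Arlen–Marden: 12+10+18 = 40
Brook–Neston–Linby–Marden: 12+10+11 = 33
Brook–Dunly–Tarn–Linby–Marden: 11+24+3+11 = 49
Cheapest is Brook–Neston–Linby–Marden at 33 km.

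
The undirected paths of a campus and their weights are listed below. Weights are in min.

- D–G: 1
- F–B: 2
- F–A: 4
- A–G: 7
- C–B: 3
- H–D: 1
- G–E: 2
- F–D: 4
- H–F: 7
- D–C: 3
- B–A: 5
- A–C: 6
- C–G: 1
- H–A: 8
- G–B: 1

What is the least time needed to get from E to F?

Enumerating some paths:
E–G–D–F: 2+1+4 = 7
E–G–B–F: 2+1+2 = 5
The minimum is 5 min via E–G–B–F.

5 min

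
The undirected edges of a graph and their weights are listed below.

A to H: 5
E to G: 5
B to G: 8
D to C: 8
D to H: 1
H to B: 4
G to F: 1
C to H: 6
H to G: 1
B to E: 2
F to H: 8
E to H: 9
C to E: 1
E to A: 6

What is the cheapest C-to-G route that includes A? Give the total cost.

13

Shortest C→A: C → E → A = 7
Best A to G: A → H → G costing 6
Total via A: 7 + 6 = 13.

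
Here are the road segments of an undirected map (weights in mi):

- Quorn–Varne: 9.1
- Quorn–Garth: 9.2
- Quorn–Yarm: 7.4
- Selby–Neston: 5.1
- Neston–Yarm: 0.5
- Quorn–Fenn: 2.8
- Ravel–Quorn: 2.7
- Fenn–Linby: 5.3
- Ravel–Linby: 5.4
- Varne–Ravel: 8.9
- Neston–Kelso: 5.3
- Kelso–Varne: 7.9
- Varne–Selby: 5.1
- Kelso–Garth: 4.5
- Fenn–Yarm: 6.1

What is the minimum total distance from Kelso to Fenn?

11.9 mi

Shortest distances from Kelso:
Kelso: 0
Garth: 4.5  (via Kelso)
Neston: 5.3  (via Kelso)
Yarm: 5.8  (via Neston)
Varne: 7.9  (via Kelso)
Selby: 10.4  (via Neston)
Fenn: 11.9  (via Yarm)
Shortest route: Kelso → Neston → Yarm → Fenn = 11.9 mi.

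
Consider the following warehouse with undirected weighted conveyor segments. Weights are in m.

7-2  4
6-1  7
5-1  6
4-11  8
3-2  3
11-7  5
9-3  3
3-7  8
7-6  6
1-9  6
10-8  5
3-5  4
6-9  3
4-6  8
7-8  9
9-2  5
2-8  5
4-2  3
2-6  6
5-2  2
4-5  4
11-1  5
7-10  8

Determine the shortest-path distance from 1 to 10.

18 m

Enumerating some paths:
1–11–7–10: 5+5+8 = 18
1–6–7–10: 7+6+8 = 21
1–5–2–7–10: 6+2+4+8 = 20
Cheapest is 1–11–7–10 at 18 m.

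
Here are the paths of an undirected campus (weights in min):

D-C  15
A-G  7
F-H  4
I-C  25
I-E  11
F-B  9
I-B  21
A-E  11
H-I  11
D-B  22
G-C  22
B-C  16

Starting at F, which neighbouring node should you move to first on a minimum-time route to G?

Candidate routes:
F → B → C → G: 9+16+22 = 47
F → H → I → E → A → G: 4+11+11+11+7 = 44
The minimum is 44 min via F → H → I → E → A → G.
So from F the first move is to H.

H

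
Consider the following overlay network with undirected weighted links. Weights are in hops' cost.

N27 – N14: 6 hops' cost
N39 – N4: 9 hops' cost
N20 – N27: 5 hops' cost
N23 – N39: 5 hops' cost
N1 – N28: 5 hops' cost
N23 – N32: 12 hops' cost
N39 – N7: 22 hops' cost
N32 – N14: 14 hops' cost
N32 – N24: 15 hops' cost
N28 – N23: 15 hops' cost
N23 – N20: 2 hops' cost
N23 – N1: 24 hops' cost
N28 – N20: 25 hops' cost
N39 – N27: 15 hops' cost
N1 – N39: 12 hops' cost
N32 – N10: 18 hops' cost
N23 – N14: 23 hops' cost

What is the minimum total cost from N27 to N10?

37 hops' cost

Settle nodes by increasing distance from N27:
N27: 0
N20: 5  (via N27)
N14: 6  (via N27)
N23: 7  (via N20)
N39: 12  (via N23)
N32: 19  (via N23)
N4: 21  (via N39)
N28: 22  (via N23)
N1: 24  (via N39)
N7: 34  (via N39)
N24: 34  (via N32)
N10: 37  (via N32)
Shortest route: N27 → N20 → N23 → N32 → N10 = 37 hops' cost.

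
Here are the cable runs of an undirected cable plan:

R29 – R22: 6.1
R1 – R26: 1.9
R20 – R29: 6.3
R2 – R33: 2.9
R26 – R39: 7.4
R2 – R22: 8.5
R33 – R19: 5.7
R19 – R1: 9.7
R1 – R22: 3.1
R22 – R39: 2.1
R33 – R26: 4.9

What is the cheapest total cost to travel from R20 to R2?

Running Dijkstra from R20:
R20: 0
R29: 6.3  (via R20)
R22: 12.4  (via R29)
R39: 14.5  (via R22)
R1: 15.5  (via R22)
R26: 17.4  (via R1)
R2: 20.9  (via R22)
Shortest route: R20 → R29 → R22 → R2 = 20.9.

20.9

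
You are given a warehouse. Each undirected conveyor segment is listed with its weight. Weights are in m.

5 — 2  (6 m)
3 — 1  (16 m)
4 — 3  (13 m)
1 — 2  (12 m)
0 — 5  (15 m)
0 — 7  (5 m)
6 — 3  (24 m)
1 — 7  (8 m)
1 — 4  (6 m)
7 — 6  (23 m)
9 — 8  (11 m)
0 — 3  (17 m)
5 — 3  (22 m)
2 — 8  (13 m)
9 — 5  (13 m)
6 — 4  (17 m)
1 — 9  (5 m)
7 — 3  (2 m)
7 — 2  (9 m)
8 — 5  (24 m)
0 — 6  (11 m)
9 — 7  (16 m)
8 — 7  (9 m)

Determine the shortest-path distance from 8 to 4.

22 m

Enumerating some paths:
8 - 7 - 3 - 4: 9+2+13 = 24
8 - 9 - 1 - 4: 11+5+6 = 22
8 - 7 - 1 - 4: 9+8+6 = 23
Cheapest is 8 - 9 - 1 - 4 at 22 m.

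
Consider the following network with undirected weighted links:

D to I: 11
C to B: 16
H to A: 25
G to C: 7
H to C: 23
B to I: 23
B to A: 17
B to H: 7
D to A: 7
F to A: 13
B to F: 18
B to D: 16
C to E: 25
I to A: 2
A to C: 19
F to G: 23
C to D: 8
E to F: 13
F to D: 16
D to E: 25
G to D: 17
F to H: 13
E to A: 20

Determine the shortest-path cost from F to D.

16

Settle nodes by increasing distance from F:
F: 0
A: 13  (via F)
E: 13  (via F)
H: 13  (via F)
I: 15  (via A)
D: 16  (via F)
Shortest route: F → D = 16.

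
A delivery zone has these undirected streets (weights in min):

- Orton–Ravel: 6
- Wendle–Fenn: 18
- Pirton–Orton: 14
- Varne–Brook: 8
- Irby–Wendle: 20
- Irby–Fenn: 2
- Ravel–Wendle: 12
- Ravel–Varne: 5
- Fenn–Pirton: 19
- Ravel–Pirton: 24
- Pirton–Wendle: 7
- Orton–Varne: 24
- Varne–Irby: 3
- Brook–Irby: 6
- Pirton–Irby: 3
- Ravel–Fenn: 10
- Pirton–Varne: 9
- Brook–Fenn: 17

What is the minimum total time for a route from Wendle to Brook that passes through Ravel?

25 min

Best Wendle to Ravel: Wendle–Ravel costing 12
Shortest Ravel→Brook: Ravel–Varne–Brook = 13
Total via Ravel: 12 + 13 = 25 min.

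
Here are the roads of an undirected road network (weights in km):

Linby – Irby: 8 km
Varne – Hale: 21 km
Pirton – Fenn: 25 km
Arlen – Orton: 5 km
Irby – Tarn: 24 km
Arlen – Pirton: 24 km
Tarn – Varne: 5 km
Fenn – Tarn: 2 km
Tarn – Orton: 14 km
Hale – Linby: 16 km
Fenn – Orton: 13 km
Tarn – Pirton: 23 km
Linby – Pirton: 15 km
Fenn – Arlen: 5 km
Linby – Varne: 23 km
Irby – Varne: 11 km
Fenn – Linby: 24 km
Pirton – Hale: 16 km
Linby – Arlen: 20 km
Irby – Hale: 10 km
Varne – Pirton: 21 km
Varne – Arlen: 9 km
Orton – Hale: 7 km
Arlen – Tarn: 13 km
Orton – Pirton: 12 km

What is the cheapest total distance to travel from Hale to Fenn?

17 km

Compare a few routes:
Hale–Orton–Fenn: 7+13 = 20
Hale–Orton–Tarn–Fenn: 7+14+2 = 23
Hale–Orton–Arlen–Tarn–Fenn: 7+5+13+2 = 27
Hale–Orton–Arlen–Fenn: 7+5+5 = 17
The minimum is 17 km via Hale–Orton–Arlen–Fenn.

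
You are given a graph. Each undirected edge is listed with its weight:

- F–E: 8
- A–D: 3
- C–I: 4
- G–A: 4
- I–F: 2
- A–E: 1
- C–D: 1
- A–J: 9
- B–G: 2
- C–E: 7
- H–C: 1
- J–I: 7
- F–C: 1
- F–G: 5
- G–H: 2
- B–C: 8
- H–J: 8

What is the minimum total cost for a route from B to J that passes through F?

15

Shortest B→F: B → G → H → C → F = 6
Best F to J: F → I → J costing 9
Total via F: 6 + 9 = 15.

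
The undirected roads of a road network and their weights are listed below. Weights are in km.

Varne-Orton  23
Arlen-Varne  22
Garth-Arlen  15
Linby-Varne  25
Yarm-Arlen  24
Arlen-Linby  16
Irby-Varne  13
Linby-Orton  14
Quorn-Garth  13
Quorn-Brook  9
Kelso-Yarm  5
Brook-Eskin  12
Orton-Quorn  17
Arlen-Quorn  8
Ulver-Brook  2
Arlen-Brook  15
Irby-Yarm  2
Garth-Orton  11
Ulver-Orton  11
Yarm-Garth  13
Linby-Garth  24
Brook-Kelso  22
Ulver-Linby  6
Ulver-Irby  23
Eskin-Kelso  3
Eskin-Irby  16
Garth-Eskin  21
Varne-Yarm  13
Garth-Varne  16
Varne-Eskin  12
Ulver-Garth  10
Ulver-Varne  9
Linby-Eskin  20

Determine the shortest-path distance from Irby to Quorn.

Shortest distances from Irby:
Irby: 0
Yarm: 2  (via Irby)
Kelso: 7  (via Yarm)
Eskin: 10  (via Kelso)
Varne: 13  (via Irby)
Garth: 15  (via Yarm)
Brook: 22  (via Eskin)
Ulver: 22  (via Varne)
Arlen: 26  (via Yarm)
Orton: 26  (via Garth)
Quorn: 28  (via Garth)
Shortest route: Irby–Yarm–Garth–Quorn = 28 km.

28 km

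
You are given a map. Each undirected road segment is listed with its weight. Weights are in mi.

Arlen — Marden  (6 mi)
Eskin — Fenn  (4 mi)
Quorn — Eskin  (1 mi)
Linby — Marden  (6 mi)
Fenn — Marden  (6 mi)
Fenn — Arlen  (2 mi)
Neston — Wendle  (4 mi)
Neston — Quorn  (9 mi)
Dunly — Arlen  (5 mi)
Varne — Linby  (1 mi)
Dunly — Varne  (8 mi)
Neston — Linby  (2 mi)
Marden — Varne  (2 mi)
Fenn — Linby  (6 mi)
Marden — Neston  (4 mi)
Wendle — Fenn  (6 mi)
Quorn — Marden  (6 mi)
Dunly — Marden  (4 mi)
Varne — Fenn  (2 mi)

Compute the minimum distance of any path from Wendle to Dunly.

Settle nodes by increasing distance from Wendle:
Wendle: 0
Neston: 4  (via Wendle)
Linby: 6  (via Neston)
Fenn: 6  (via Wendle)
Varne: 7  (via Linby)
Arlen: 8  (via Fenn)
Marden: 8  (via Neston)
Eskin: 10  (via Fenn)
Quorn: 11  (via Eskin)
Dunly: 12  (via Marden)
Shortest route: Wendle → Neston → Marden → Dunly = 12 mi.

12 mi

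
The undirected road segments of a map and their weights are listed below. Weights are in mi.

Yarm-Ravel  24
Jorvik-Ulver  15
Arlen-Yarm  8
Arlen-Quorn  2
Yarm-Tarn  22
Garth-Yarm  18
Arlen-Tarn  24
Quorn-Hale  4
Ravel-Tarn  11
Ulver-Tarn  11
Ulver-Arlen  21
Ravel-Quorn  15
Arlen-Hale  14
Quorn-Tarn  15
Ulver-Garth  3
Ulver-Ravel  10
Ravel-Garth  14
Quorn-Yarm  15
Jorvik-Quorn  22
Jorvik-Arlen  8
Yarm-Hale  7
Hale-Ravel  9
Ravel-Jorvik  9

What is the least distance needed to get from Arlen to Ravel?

15 mi

Settle nodes by increasing distance from Arlen:
Arlen: 0
Quorn: 2  (via Arlen)
Hale: 6  (via Quorn)
Yarm: 8  (via Arlen)
Jorvik: 8  (via Arlen)
Ravel: 15  (via Hale)
Shortest route: Arlen–Quorn–Hale–Ravel = 15 mi.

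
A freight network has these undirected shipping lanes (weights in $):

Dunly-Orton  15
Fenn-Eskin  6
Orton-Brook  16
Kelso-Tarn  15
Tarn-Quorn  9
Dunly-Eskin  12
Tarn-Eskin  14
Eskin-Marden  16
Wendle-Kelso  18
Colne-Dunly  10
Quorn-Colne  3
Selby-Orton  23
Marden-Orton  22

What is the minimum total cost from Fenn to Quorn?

Shortest distances from Fenn:
Fenn: 0
Eskin: 6  (via Fenn)
Dunly: 18  (via Eskin)
Tarn: 20  (via Eskin)
Marden: 22  (via Eskin)
Colne: 28  (via Dunly)
Quorn: 29  (via Tarn)
Shortest route: Fenn–Eskin–Tarn–Quorn = $29.

$29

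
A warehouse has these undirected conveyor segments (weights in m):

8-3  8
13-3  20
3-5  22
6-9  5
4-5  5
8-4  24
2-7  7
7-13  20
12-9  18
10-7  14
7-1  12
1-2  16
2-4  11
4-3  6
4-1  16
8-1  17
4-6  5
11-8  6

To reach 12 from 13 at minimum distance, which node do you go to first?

3

Enumerating some paths:
13 → 3 → 5 → 4 → 6 → 9 → 12: 20+22+5+5+5+18 = 75
13 → 3 → 4 → 6 → 9 → 12: 20+6+5+5+18 = 54
13 → 7 → 2 → 4 → 6 → 9 → 12: 20+7+11+5+5+18 = 66
Cheapest is 13 → 3 → 4 → 6 → 9 → 12 at 54 m.
So from 13 the first move is to 3.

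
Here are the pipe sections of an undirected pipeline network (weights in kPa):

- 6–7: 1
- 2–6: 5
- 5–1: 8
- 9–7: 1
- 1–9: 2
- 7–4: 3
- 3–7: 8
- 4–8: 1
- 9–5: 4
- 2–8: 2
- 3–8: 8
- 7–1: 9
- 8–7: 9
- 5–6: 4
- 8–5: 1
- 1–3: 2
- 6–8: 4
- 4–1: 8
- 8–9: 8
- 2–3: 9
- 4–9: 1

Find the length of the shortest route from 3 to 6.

Running Dijkstra from 3:
3: 0
1: 2  (via 3)
9: 4  (via 1)
4: 5  (via 9)
7: 5  (via 9)
6: 6  (via 7)
Shortest route: 3–1–9–7–6 = 6 kPa.

6 kPa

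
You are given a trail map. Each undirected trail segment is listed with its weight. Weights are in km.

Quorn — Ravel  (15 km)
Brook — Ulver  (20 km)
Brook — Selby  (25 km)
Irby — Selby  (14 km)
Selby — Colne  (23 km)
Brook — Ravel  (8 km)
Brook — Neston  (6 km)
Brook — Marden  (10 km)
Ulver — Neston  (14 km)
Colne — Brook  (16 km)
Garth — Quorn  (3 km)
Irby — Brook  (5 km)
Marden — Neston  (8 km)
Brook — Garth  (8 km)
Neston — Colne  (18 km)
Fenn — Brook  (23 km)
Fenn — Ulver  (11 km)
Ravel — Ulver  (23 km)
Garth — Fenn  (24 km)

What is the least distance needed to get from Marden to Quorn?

Compare a few routes:
Marden–Neston–Brook–Garth–Quorn: 8+6+8+3 = 25
Marden–Brook–Garth–Quorn: 10+8+3 = 21
Marden–Brook–Ravel–Quorn: 10+8+15 = 33
Marden–Neston–Brook–Ravel–Quorn: 8+6+8+15 = 37
The minimum is 21 km via Marden–Brook–Garth–Quorn.

21 km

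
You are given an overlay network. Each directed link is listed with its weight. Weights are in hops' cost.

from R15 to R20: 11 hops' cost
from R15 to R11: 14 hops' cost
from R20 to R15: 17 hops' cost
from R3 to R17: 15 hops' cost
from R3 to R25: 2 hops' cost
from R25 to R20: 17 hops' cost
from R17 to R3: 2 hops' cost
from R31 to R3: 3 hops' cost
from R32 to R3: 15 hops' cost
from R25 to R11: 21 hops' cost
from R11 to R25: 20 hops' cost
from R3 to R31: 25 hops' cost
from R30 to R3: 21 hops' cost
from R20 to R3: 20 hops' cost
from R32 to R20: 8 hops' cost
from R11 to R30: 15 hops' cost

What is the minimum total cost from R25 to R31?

62 hops' cost

Enumerating some paths:
R25 → R11 → R30 → R3 → R31: 21+15+21+25 = 82
R25 → R20 → R3 → R31: 17+20+25 = 62
Cheapest is R25 → R20 → R3 → R31 at 62 hops' cost.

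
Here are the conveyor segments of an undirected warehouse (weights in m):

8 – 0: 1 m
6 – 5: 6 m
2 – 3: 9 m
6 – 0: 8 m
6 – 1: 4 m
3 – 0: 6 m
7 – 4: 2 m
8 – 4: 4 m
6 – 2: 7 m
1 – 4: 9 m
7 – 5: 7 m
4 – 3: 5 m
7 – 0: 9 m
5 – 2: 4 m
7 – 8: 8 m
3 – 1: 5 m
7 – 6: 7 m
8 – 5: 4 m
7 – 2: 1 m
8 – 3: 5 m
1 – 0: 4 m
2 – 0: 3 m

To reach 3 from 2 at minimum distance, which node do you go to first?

Candidate routes:
2 → 0 → 3: 3+6 = 9
2 → 7 → 4 → 3: 1+2+5 = 8
2 → 3: 9 = 9
2 → 0 → 8 → 3: 3+1+5 = 9
Cheapest is 2 → 7 → 4 → 3 at 8 m.
So from 2 the first move is to 7.

7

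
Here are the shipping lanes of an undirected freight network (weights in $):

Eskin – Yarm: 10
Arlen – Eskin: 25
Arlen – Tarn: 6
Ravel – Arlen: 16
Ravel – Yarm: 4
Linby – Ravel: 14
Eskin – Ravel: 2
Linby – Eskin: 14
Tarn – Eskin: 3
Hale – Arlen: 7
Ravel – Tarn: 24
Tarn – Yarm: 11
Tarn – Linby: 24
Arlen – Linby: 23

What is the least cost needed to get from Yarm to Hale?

$22

Shortest distances from Yarm:
Yarm: 0
Ravel: 4  (via Yarm)
Eskin: 6  (via Ravel)
Tarn: 9  (via Eskin)
Arlen: 15  (via Tarn)
Linby: 18  (via Ravel)
Hale: 22  (via Arlen)
Shortest route: Yarm–Ravel–Eskin–Tarn–Arlen–Hale = $22.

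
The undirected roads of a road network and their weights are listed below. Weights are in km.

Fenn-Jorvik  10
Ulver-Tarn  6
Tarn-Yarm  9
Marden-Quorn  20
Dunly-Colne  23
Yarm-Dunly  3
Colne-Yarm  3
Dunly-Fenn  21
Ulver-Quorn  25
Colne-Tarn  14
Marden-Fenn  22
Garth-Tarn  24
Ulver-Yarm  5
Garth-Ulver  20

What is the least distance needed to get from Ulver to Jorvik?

Settle nodes by increasing distance from Ulver:
Ulver: 0
Yarm: 5  (via Ulver)
Tarn: 6  (via Ulver)
Dunly: 8  (via Yarm)
Colne: 8  (via Yarm)
Garth: 20  (via Ulver)
Quorn: 25  (via Ulver)
Fenn: 29  (via Dunly)
Jorvik: 39  (via Fenn)
Shortest route: Ulver → Yarm → Dunly → Fenn → Jorvik = 39 km.

39 km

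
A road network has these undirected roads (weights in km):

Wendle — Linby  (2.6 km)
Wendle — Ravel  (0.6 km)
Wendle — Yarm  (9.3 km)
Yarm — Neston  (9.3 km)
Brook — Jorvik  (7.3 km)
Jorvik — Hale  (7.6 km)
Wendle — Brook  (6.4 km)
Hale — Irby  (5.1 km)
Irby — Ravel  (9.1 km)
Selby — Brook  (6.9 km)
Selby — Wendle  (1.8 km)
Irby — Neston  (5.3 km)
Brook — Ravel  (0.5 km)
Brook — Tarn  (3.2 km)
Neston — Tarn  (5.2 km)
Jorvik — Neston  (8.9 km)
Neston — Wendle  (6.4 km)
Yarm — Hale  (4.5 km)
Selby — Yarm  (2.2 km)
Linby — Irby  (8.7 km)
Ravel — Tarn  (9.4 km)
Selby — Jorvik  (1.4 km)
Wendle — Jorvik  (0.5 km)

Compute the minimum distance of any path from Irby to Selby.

11.5 km

Running Dijkstra from Irby:
Irby: 0
Hale: 5.1  (via Irby)
Neston: 5.3  (via Irby)
Linby: 8.7  (via Irby)
Ravel: 9.1  (via Irby)
Yarm: 9.6  (via Hale)
Brook: 9.6  (via Ravel)
Wendle: 9.7  (via Ravel)
Jorvik: 10.2  (via Wendle)
Tarn: 10.5  (via Neston)
Selby: 11.5  (via Wendle)
Shortest route: Irby–Ravel–Wendle–Selby = 11.5 km.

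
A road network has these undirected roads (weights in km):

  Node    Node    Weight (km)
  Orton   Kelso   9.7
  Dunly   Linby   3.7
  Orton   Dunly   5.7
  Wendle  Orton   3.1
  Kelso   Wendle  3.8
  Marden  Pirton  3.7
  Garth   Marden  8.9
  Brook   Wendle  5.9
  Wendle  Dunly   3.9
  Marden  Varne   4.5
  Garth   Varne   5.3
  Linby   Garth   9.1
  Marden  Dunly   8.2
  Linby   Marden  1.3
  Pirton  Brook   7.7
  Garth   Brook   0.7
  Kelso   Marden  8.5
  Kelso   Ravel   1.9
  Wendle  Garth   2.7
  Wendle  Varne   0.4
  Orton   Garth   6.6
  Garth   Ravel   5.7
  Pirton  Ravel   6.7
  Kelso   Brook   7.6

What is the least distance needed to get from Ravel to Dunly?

9.6 km

Running Dijkstra from Ravel:
Ravel: 0
Kelso: 1.9  (via Ravel)
Wendle: 5.7  (via Kelso)
Garth: 5.7  (via Ravel)
Varne: 6.1  (via Wendle)
Brook: 6.4  (via Garth)
Pirton: 6.7  (via Ravel)
Orton: 8.8  (via Wendle)
Dunly: 9.6  (via Wendle)
Shortest route: Ravel → Kelso → Wendle → Dunly = 9.6 km.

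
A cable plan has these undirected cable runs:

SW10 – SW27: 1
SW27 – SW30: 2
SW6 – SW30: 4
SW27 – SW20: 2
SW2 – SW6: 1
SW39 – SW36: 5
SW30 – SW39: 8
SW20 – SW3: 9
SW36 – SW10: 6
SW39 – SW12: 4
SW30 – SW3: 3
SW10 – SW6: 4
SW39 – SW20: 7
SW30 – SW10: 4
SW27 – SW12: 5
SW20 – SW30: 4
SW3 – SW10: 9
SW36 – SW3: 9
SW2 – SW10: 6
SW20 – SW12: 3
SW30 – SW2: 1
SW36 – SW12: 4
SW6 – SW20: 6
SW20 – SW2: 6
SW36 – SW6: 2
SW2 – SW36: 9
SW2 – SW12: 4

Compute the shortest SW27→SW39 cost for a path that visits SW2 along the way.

11

Best SW27 to SW2: SW27–SW30–SW2 costing 3
Best SW2 to SW39: SW2–SW6–SW36–SW39 costing 8
Total via SW2: 3 + 8 = 11.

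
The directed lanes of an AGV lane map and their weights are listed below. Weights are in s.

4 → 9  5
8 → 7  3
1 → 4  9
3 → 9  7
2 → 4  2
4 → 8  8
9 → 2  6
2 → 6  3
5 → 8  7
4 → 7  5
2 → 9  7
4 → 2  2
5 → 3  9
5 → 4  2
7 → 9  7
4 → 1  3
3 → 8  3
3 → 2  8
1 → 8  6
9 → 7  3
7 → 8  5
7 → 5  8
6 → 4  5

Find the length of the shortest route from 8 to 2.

15 s

Settle nodes by increasing distance from 8:
8: 0
7: 3  (via 8)
9: 10  (via 7)
5: 11  (via 7)
4: 13  (via 5)
2: 15  (via 4)
Shortest route: 8 → 7 → 5 → 4 → 2 = 15 s.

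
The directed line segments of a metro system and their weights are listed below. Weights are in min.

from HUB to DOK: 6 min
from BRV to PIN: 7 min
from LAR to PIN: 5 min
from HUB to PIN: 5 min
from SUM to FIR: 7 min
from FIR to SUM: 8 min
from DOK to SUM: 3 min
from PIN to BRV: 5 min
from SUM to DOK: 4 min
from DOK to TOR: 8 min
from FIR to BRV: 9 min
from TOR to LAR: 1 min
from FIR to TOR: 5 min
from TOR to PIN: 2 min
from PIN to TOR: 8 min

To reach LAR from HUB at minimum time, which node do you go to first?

Enumerating some paths:
HUB → DOK → TOR → LAR: 6+8+1 = 15
HUB → PIN → TOR → LAR: 5+8+1 = 14
The minimum is 14 min via HUB → PIN → TOR → LAR.
So from HUB the first move is to PIN.

PIN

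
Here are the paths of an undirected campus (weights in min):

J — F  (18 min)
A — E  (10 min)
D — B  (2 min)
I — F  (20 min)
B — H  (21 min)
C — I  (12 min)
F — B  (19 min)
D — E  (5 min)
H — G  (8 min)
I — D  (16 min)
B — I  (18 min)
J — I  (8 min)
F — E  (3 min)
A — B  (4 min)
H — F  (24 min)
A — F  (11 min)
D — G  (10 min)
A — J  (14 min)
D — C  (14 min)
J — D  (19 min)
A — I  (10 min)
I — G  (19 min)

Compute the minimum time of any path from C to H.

Settle nodes by increasing distance from C:
C: 0
I: 12  (via C)
D: 14  (via C)
B: 16  (via D)
E: 19  (via D)
A: 20  (via B)
J: 20  (via I)
F: 22  (via E)
G: 24  (via D)
H: 32  (via G)
Shortest route: C → D → G → H = 32 min.

32 min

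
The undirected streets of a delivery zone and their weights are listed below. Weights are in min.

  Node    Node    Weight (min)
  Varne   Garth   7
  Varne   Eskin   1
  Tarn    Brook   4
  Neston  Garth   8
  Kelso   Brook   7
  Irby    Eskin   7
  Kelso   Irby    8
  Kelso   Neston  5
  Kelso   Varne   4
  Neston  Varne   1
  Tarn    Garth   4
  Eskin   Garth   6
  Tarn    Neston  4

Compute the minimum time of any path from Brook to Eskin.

10 min

Running Dijkstra from Brook:
Brook: 0
Tarn: 4  (via Brook)
Kelso: 7  (via Brook)
Garth: 8  (via Tarn)
Neston: 8  (via Tarn)
Varne: 9  (via Neston)
Eskin: 10  (via Varne)
Shortest route: Brook → Tarn → Neston → Varne → Eskin = 10 min.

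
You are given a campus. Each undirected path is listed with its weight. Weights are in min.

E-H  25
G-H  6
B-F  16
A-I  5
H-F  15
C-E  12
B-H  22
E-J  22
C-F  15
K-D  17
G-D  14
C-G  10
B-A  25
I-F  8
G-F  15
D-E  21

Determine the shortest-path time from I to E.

35 min

Settle nodes by increasing distance from I:
I: 0
A: 5  (via I)
F: 8  (via I)
C: 23  (via F)
G: 23  (via F)
H: 23  (via F)
B: 24  (via F)
E: 35  (via C)
Shortest route: I → F → C → E = 35 min.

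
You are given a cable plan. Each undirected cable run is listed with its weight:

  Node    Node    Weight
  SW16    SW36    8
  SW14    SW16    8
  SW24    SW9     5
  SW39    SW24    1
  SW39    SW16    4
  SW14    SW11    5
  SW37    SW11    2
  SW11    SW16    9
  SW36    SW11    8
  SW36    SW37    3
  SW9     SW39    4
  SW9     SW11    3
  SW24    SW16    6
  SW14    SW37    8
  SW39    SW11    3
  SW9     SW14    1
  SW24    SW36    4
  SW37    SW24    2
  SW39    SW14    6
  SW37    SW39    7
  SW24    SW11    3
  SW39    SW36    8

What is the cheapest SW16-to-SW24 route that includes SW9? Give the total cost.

Shortest SW16→SW9: SW16 → SW39 → SW9 = 8
Best SW9 to SW24: SW9 → SW24 costing 5
Total via SW9: 8 + 5 = 13.

13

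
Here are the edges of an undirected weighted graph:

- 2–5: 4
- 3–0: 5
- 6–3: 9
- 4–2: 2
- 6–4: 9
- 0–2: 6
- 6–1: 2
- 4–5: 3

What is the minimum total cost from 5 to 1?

Settle nodes by increasing distance from 5:
5: 0
4: 3  (via 5)
2: 4  (via 5)
0: 10  (via 2)
6: 12  (via 4)
1: 14  (via 6)
Shortest route: 5–4–6–1 = 14.

14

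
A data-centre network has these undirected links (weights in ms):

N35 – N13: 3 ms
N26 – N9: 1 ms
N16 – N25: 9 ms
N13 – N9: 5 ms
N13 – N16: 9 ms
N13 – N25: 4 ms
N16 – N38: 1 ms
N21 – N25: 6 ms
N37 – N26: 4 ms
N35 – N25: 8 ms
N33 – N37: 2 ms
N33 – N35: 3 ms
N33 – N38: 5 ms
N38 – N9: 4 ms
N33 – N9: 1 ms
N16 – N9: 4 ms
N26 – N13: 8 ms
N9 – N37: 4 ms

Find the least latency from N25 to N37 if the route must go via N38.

Shortest N25→N38: N25–N16–N38 = 10
Shortest N38→N37: N38–N33–N37 = 7
Total via N38: 10 + 7 = 17 ms.

17 ms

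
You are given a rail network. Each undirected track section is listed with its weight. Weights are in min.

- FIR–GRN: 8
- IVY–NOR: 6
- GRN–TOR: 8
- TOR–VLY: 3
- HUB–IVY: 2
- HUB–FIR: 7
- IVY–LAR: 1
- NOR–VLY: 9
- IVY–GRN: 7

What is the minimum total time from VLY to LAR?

16 min

Enumerating some paths:
VLY–TOR–GRN–IVY–LAR: 3+8+7+1 = 19
VLY–NOR–IVY–LAR: 9+6+1 = 16
VLY–TOR–GRN–FIR–HUB–IVY–LAR: 3+8+8+7+2+1 = 29
The minimum is 16 min via VLY–NOR–IVY–LAR.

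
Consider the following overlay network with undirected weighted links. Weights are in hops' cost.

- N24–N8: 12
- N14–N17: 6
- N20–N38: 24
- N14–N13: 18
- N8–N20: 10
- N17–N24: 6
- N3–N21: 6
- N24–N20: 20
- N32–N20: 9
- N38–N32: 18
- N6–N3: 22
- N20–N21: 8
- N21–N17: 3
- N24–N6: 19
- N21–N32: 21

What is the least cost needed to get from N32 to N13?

Running Dijkstra from N32:
N32: 0
N20: 9  (via N32)
N21: 17  (via N20)
N38: 18  (via N32)
N8: 19  (via N20)
N17: 20  (via N21)
N3: 23  (via N21)
N14: 26  (via N17)
N24: 26  (via N17)
N13: 44  (via N14)
Shortest route: N32–N20–N21–N17–N14–N13 = 44 hops' cost.

44 hops' cost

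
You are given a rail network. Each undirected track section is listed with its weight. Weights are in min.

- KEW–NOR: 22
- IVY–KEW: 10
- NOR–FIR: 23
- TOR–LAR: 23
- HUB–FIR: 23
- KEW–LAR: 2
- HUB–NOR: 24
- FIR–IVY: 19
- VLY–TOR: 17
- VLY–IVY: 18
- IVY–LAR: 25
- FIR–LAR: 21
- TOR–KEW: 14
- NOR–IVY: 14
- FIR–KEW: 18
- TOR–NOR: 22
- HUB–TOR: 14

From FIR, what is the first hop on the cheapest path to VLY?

Compare a few routes:
FIR → KEW → IVY → VLY: 18+10+18 = 46
FIR → KEW → TOR → VLY: 18+14+17 = 49
FIR → IVY → VLY: 19+18 = 37
Cheapest is FIR → IVY → VLY at 37 min.
So from FIR the first move is to IVY.

IVY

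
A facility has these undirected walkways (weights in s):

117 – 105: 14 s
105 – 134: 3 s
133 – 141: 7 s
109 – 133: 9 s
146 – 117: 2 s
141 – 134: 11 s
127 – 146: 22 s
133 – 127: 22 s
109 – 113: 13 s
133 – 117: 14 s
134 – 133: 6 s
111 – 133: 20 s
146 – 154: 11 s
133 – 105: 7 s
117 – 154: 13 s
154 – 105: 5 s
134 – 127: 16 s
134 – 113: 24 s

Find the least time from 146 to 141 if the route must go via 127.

Best 146 to 127: 146 → 127 costing 22
Best 127 to 141: 127 → 134 → 141 costing 27
Total via 127: 22 + 27 = 49 s.

49 s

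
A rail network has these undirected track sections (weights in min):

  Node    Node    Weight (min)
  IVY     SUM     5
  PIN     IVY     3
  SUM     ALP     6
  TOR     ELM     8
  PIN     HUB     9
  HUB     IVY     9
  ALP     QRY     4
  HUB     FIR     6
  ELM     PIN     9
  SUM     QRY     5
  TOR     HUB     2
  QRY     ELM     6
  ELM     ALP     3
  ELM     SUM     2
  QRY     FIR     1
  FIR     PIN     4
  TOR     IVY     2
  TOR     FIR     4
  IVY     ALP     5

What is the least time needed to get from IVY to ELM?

Enumerating some paths:
IVY - SUM - ELM: 5+2 = 7
IVY - ALP - ELM: 5+3 = 8
The minimum is 7 min via IVY - SUM - ELM.

7 min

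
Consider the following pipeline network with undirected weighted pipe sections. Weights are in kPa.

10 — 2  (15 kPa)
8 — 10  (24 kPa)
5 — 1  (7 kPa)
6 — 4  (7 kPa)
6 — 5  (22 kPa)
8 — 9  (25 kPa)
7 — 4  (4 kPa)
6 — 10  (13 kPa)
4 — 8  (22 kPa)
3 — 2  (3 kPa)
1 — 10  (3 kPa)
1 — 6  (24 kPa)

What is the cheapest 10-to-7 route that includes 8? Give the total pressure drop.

Best 10 to 8: 10 → 8 costing 24
Best 8 to 7: 8 → 4 → 7 costing 26
Total via 8: 24 + 26 = 50 kPa.

50 kPa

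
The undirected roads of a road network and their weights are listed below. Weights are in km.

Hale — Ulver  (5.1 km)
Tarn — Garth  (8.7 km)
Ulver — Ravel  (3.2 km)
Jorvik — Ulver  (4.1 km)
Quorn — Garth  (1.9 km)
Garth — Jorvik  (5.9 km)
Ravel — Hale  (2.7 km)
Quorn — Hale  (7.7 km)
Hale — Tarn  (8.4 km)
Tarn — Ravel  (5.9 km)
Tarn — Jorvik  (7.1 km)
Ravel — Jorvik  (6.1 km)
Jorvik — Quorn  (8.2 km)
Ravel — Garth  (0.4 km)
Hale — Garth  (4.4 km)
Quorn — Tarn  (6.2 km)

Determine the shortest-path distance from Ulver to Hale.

Enumerating some paths:
Ulver–Ravel–Garth–Hale: 3.2+0.4+4.4 = 8
Ulver–Ravel–Hale: 3.2+2.7 = 5.9
Ulver–Hale: 5.1 = 5.1
Cheapest is Ulver–Hale at 5.1 km.

5.1 km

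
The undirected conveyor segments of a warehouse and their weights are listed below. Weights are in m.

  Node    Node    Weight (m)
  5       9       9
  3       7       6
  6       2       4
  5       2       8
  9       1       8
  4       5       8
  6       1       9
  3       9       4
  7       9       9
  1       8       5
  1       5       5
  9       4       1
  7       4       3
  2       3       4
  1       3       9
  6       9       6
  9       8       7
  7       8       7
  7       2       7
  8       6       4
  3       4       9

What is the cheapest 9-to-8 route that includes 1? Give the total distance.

13 m

Shortest 9→1: 9 → 1 = 8
Best 1 to 8: 1 → 8 costing 5
Total via 1: 8 + 5 = 13 m.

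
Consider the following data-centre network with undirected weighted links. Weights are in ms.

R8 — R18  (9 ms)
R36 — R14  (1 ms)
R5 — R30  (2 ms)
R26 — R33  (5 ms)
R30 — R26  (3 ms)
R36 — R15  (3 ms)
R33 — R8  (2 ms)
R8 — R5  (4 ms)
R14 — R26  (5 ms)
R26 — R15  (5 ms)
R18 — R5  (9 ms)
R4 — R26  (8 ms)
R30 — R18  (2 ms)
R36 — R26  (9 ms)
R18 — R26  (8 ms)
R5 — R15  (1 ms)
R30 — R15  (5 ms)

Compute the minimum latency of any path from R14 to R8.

9 ms

Enumerating some paths:
R14–R36–R15–R5–R8: 1+3+1+4 = 9
R14–R36–R15–R30–R5–R8: 1+3+5+2+4 = 15
R14–R26–R30–R5–R8: 5+3+2+4 = 14
R14–R26–R33–R8: 5+5+2 = 12
Cheapest is R14–R36–R15–R5–R8 at 9 ms.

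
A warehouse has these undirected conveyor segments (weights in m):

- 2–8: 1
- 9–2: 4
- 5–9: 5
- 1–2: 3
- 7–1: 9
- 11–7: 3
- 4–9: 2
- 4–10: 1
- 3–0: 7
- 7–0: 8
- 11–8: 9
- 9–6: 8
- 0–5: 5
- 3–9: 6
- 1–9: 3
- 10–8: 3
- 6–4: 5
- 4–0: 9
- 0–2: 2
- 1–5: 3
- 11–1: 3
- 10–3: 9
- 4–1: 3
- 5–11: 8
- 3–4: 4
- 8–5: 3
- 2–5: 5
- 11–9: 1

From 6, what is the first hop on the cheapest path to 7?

Compare a few routes:
6 - 9 - 11 - 7: 8+1+3 = 12
6 - 4 - 9 - 11 - 7: 5+2+1+3 = 11
Cheapest is 6 - 4 - 9 - 11 - 7 at 11 m.
So from 6 the first move is to 4.

4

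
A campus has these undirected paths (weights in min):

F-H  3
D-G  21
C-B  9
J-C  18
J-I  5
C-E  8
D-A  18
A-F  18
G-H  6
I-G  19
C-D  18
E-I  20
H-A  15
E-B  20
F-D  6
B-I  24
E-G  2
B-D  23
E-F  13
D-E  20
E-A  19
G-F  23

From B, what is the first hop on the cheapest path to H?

C

Compare a few routes:
B - C - E - F - H: 9+8+13+3 = 33
B - C - E - G - H: 9+8+2+6 = 25
B - D - F - H: 23+6+3 = 32
B - E - G - H: 20+2+6 = 28
The minimum is 25 min via B - C - E - G - H.
So from B the first move is to C.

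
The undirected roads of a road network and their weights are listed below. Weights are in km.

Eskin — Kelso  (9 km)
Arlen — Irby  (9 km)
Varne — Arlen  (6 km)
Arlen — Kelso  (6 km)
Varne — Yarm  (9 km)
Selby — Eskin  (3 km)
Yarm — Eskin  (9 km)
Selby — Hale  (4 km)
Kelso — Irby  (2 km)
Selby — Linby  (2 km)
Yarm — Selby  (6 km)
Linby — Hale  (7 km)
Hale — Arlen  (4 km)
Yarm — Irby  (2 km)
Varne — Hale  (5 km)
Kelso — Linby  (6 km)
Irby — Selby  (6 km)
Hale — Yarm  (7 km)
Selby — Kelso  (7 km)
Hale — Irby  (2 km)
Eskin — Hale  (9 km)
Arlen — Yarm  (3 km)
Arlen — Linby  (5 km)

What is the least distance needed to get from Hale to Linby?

Shortest distances from Hale:
Hale: 0
Irby: 2  (via Hale)
Yarm: 4  (via Irby)
Arlen: 4  (via Hale)
Kelso: 4  (via Irby)
Selby: 4  (via Hale)
Varne: 5  (via Hale)
Linby: 6  (via Selby)
Shortest route: Hale → Selby → Linby = 6 km.

6 km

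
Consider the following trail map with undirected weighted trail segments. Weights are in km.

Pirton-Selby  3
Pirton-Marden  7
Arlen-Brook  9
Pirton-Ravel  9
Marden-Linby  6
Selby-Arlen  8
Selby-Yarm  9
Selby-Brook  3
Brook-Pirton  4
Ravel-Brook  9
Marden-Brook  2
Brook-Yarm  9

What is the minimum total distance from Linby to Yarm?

17 km

Shortest distances from Linby:
Linby: 0
Marden: 6  (via Linby)
Brook: 8  (via Marden)
Selby: 11  (via Brook)
Pirton: 12  (via Brook)
Yarm: 17  (via Brook)
Shortest route: Linby–Marden–Brook–Yarm = 17 km.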